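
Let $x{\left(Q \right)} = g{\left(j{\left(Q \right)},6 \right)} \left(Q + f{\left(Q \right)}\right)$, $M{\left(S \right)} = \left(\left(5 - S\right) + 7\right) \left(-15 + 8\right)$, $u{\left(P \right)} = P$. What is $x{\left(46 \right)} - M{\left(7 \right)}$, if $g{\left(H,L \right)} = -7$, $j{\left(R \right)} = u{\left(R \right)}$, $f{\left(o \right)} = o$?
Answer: $-609$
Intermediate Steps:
$j{\left(R \right)} = R$
$M{\left(S \right)} = -84 + 7 S$ ($M{\left(S \right)} = \left(12 - S\right) \left(-7\right) = -84 + 7 S$)
$x{\left(Q \right)} = - 14 Q$ ($x{\left(Q \right)} = - 7 \left(Q + Q\right) = - 7 \cdot 2 Q = - 14 Q$)
$x{\left(46 \right)} - M{\left(7 \right)} = \left(-14\right) 46 - \left(-84 + 7 \cdot 7\right) = -644 - \left(-84 + 49\right) = -644 - -35 = -644 + 35 = -609$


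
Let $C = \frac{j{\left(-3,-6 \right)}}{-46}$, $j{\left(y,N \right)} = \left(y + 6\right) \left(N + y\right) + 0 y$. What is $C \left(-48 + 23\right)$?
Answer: $- \frac{675}{46} \approx -14.674$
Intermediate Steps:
$j{\left(y,N \right)} = \left(6 + y\right) \left(N + y\right)$ ($j{\left(y,N \right)} = \left(6 + y\right) \left(N + y\right) + 0 = \left(6 + y\right) \left(N + y\right)$)
$C = \frac{27}{46}$ ($C = \frac{\left(-3\right)^{2} + 6 \left(-6\right) + 6 \left(-3\right) - -18}{-46} = \left(9 - 36 - 18 + 18\right) \left(- \frac{1}{46}\right) = \left(-27\right) \left(- \frac{1}{46}\right) = \frac{27}{46} \approx 0.58696$)
$C \left(-48 + 23\right) = \frac{27 \left(-48 + 23\right)}{46} = \frac{27}{46} \left(-25\right) = - \frac{675}{46}$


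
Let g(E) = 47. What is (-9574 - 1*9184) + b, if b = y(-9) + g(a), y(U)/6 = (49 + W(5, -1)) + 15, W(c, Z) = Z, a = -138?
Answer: -18333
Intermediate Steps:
y(U) = 378 (y(U) = 6*((49 - 1) + 15) = 6*(48 + 15) = 6*63 = 378)
b = 425 (b = 378 + 47 = 425)
(-9574 - 1*9184) + b = (-9574 - 1*9184) + 425 = (-9574 - 9184) + 425 = -18758 + 425 = -18333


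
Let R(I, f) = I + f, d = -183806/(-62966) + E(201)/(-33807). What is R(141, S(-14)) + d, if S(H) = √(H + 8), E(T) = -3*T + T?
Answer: 2687585544/18672733 + I*√6 ≈ 143.93 + 2.4495*I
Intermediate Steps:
E(T) = -2*T
S(H) = √(8 + H)
d = 54730191/18672733 (d = -183806/(-62966) - 2*201/(-33807) = -183806*(-1/62966) - 402*(-1/33807) = 4837/1657 + 134/11269 = 54730191/18672733 ≈ 2.9310)
R(141, S(-14)) + d = (141 + √(8 - 14)) + 54730191/18672733 = (141 + √(-6)) + 54730191/18672733 = (141 + I*√6) + 54730191/18672733 = 2687585544/18672733 + I*√6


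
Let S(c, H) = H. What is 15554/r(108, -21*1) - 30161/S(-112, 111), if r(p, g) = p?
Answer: -255149/1998 ≈ -127.70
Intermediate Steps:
15554/r(108, -21*1) - 30161/S(-112, 111) = 15554/108 - 30161/111 = 15554*(1/108) - 30161*1/111 = 7777/54 - 30161/111 = -255149/1998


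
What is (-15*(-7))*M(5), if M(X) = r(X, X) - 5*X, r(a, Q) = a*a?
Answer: 0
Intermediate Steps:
r(a, Q) = a²
M(X) = X² - 5*X
(-15*(-7))*M(5) = (-15*(-7))*(5*(-5 + 5)) = (-5*(-21))*(5*0) = 105*0 = 0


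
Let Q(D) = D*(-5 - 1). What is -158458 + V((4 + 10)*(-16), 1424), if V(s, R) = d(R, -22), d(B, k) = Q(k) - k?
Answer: -158304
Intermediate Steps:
Q(D) = -6*D (Q(D) = D*(-6) = -6*D)
d(B, k) = -7*k (d(B, k) = -6*k - k = -7*k)
V(s, R) = 154 (V(s, R) = -7*(-22) = 154)
-158458 + V((4 + 10)*(-16), 1424) = -158458 + 154 = -158304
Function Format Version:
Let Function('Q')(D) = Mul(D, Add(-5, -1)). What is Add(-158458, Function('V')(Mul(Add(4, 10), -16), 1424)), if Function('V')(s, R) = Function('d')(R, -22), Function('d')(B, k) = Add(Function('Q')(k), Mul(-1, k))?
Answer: -158304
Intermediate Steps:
Function('Q')(D) = Mul(-6, D) (Function('Q')(D) = Mul(D, -6) = Mul(-6, D))
Function('d')(B, k) = Mul(-7, k) (Function('d')(B, k) = Add(Mul(-6, k), Mul(-1, k)) = Mul(-7, k))
Function('V')(s, R) = 154 (Function('V')(s, R) = Mul(-7, -22) = 154)
Add(-158458, Function('V')(Mul(Add(4, 10), -16), 1424)) = Add(-158458, 154) = -158304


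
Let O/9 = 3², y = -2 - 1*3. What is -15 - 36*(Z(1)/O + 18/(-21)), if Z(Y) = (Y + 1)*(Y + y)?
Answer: 1223/63 ≈ 19.413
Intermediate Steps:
y = -5 (y = -2 - 3 = -5)
Z(Y) = (1 + Y)*(-5 + Y) (Z(Y) = (Y + 1)*(Y - 5) = (1 + Y)*(-5 + Y))
O = 81 (O = 9*3² = 9*9 = 81)
-15 - 36*(Z(1)/O + 18/(-21)) = -15 - 36*((-5 + 1² - 4*1)/81 + 18/(-21)) = -15 - 36*((-5 + 1 - 4)*(1/81) + 18*(-1/21)) = -15 - 36*(-8*1/81 - 6/7) = -15 - 36*(-8/81 - 6/7) = -15 - 36*(-542/567) = -15 + 2168/63 = 1223/63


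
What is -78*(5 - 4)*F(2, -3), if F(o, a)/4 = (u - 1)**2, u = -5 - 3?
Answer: -25272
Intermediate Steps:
u = -8
F(o, a) = 324 (F(o, a) = 4*(-8 - 1)**2 = 4*(-9)**2 = 4*81 = 324)
-78*(5 - 4)*F(2, -3) = -78*(5 - 4)*324 = -78*324 = -25272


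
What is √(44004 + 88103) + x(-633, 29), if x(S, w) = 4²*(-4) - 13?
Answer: -77 + √132107 ≈ 286.47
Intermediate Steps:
x(S, w) = -77 (x(S, w) = 16*(-4) - 13 = -64 - 13 = -77)
√(44004 + 88103) + x(-633, 29) = √(44004 + 88103) - 77 = √132107 - 77 = -77 + √132107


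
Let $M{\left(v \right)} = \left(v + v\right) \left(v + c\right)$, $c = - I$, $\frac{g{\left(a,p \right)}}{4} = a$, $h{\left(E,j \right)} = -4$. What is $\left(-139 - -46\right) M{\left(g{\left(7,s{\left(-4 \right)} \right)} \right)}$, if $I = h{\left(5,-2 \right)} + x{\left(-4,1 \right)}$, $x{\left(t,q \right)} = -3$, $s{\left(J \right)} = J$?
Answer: $-182280$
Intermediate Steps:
$I = -7$ ($I = -4 - 3 = -7$)
$g{\left(a,p \right)} = 4 a$
$c = 7$ ($c = \left(-1\right) \left(-7\right) = 7$)
$M{\left(v \right)} = 2 v \left(7 + v\right)$ ($M{\left(v \right)} = \left(v + v\right) \left(v + 7\right) = 2 v \left(7 + v\right)$)
$\left(-139 - -46\right) M{\left(g{\left(7,s{\left(-4 \right)} \right)} \right)} = \left(-139 - -46\right) 2 \cdot 4 \cdot 7 \left(7 + 4 \cdot 7\right) = \left(-139 + 46\right) 2 \cdot 28 \left(7 + 28\right) = - 93 \cdot 2 \cdot 28 \cdot 35 = \left(-93\right) 1960 = -182280$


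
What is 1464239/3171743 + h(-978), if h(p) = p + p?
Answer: -6202465069/3171743 ≈ -1955.5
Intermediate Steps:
h(p) = 2*p
1464239/3171743 + h(-978) = 1464239/3171743 + 2*(-978) = 1464239*(1/3171743) - 1956 = 1464239/3171743 - 1956 = -6202465069/3171743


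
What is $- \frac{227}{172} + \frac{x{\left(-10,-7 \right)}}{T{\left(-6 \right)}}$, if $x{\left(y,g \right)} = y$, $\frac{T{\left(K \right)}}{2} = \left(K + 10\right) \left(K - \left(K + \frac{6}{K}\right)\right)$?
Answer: $- \frac{221}{86} \approx -2.5698$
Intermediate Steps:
$T{\left(K \right)} = - \frac{12 \left(10 + K\right)}{K}$ ($T{\left(K \right)} = 2 \left(K + 10\right) \left(K - \left(K + \frac{6}{K}\right)\right) = 2 \left(10 + K\right) \left(K - \left(K + \frac{6}{K}\right)\right) = 2 \left(10 + K\right) \left(- \frac{6}{K}\right) = 2 \left(- \frac{6 \left(10 + K\right)}{K}\right) = - \frac{12 \left(10 + K\right)}{K}$)
$- \frac{227}{172} + \frac{x{\left(-10,-7 \right)}}{T{\left(-6 \right)}} = - \frac{227}{172} - \frac{10}{-12 - \frac{120}{-6}} = \left(-227\right) \frac{1}{172} - \frac{10}{-12 - -20} = - \frac{227}{172} - \frac{10}{-12 + 20} = - \frac{227}{172} - \frac{10}{8} = - \frac{227}{172} - \frac{5}{4} = - \frac{221}{86}$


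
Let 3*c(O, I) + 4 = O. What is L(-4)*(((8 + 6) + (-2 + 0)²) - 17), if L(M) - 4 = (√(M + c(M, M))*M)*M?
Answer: 4 + 32*I*√15/3 ≈ 4.0 + 41.312*I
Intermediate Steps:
c(O, I) = -4/3 + O/3
L(M) = 4 + M²*√(-4/3 + 4*M/3) (L(M) = 4 + (√(M + (-4/3 + M/3))*M)*M = 4 + (√(-4/3 + 4*M/3)*M)*M = 4 + (M*√(-4/3 + 4*M/3))*M = 4 + M²*√(-4/3 + 4*M/3))
L(-4)*(((8 + 6) + (-2 + 0)²) - 17) = (4 + (⅔)*(-4)²*√(-3 + 3*(-4)))*(((8 + 6) + (-2 + 0)²) - 17) = (4 + (⅔)*16*√(-3 - 12))*((14 + (-2)²) - 17) = (4 + (⅔)*16*√(-15))*((14 + 4) - 17) = (4 + (⅔)*16*(I*√15))*(18 - 17) = (4 + 32*I*√15/3)*1 = 4 + 32*I*√15/3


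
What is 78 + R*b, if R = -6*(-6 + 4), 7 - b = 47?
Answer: -402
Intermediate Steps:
b = -40 (b = 7 - 1*47 = 7 - 47 = -40)
R = 12 (R = -6*(-2) = 12)
78 + R*b = 78 + 12*(-40) = 78 - 480 = -402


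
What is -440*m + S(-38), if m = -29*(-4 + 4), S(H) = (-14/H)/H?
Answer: -7/722 ≈ -0.0096953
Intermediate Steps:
S(H) = -14/H**2
m = 0 (m = -29*0 = 0)
-440*m + S(-38) = -440*0 - 14/(-38)**2 = 0 - 14*1/1444 = 0 - 7/722 = -7/722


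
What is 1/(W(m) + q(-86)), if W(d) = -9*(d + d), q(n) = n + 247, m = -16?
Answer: 1/449 ≈ 0.0022272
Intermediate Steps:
q(n) = 247 + n
W(d) = -18*d
1/(W(m) + q(-86)) = 1/(-18*(-16) + (247 - 86)) = 1/(288 + 161) = 1/449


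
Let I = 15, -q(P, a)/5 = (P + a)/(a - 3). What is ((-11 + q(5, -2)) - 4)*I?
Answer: -180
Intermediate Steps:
q(P, a) = -5*(P + a)/(-3 + a) (q(P, a) = -5*(P + a)/(a - 3) = -5*(P + a)/(-3 + a))
((-11 + q(5, -2)) - 4)*I = ((-11 + 5*(-1*5 - 1*(-2))/(-3 - 2)) - 4)*15 = ((-11 + 5*(-5 + 2)/(-5)) - 4)*15 = ((-11 + 5*(-⅕)*(-3)) - 4)*15 = ((-11 + 3) - 4)*15 = (-8 - 4)*15 = -12*15 = -180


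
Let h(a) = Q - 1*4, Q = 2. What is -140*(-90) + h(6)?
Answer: 12598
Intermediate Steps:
h(a) = -2 (h(a) = 2 - 1*4 = 2 - 4 = -2)
-140*(-90) + h(6) = -140*(-90) - 2 = 12600 - 2 = 12598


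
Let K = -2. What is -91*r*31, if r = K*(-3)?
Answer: -16926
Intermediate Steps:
r = 6 (r = -2*(-3) = 6)
-91*r*31 = -91*6*31 = -546*31 = -16926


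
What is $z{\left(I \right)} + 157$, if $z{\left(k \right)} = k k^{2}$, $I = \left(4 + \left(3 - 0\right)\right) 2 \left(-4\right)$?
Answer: $-175459$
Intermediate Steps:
$I = -56$ ($I = \left(4 + \left(3 + 0\right)\right) 2 \left(-4\right) = \left(4 + 3\right) 2 \left(-4\right) = 7 \cdot 2 \left(-4\right) = 14 \left(-4\right) = -56$)
$z{\left(k \right)} = k^{3}$
$z{\left(I \right)} + 157 = \left(-56\right)^{3} + 157 = -175616 + 157 = -175459$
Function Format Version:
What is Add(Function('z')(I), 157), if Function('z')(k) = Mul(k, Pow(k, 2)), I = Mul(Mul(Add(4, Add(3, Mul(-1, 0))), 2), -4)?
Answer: -175459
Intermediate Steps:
I = -56 (I = Mul(Mul(Add(4, Add(3, 0)), 2), -4) = Mul(Mul(Add(4, 3), 2), -4) = Mul(Mul(7, 2), -4) = Mul(14, -4) = -56)
Function('z')(k) = Pow(k, 3)
Add(Function('z')(I), 157) = Add(Pow(-56, 3), 157) = Add(-175616, 157) = -175459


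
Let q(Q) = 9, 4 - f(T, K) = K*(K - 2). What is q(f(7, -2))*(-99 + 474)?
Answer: 3375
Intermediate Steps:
f(T, K) = 4 - K*(-2 + K) (f(T, K) = 4 - K*(K - 2) = 4 - K*(-2 + K))
q(f(7, -2))*(-99 + 474) = 9*(-99 + 474) = 9*375 = 3375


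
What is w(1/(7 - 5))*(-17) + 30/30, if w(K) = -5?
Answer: 86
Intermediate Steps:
w(1/(7 - 5))*(-17) + 30/30 = -5*(-17) + 30/30 = 85 + 30*(1/30) = 85 + 1 = 86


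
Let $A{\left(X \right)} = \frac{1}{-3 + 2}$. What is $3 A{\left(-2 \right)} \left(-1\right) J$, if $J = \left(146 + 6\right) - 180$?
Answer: $-84$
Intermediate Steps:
$A{\left(X \right)} = -1$ ($A{\left(X \right)} = \frac{1}{-1} = -1$)
$J = -28$ ($J = 152 - 180 = -28$)
$3 A{\left(-2 \right)} \left(-1\right) J = 3 \left(-1\right) \left(-1\right) \left(-28\right) = \left(-3\right) \left(-1\right) \left(-28\right) = 3 \left(-28\right) = -84$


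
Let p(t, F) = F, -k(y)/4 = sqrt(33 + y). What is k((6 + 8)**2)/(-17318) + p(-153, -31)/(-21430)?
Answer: 31/21430 + 2*sqrt(229)/8659 ≈ 0.0049418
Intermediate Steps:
k(y) = -4*sqrt(33 + y)
k((6 + 8)**2)/(-17318) + p(-153, -31)/(-21430) = -4*sqrt(33 + (6 + 8)**2)/(-17318) - 31/(-21430) = -4*sqrt(33 + 14**2)*(-1/17318) - 31*(-1/21430) = -4*sqrt(33 + 196)*(-1/17318) + 31/21430 = -4*sqrt(229)*(-1/17318) + 31/21430 = 2*sqrt(229)/8659 + 31/21430 = 31/21430 + 2*sqrt(229)/8659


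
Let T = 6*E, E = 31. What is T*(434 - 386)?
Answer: 8928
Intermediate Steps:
T = 186 (T = 6*31 = 186)
T*(434 - 386) = 186*(434 - 386) = 186*48 = 8928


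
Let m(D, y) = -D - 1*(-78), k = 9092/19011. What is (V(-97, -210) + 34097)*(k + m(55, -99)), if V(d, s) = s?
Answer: 15125293015/19011 ≈ 7.9561e+5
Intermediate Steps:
k = 9092/19011 (k = 9092*(1/19011) = 9092/19011 ≈ 0.47825)
m(D, y) = 78 - D (m(D, y) = -D + 78 = 78 - D)
(V(-97, -210) + 34097)*(k + m(55, -99)) = (-210 + 34097)*(9092/19011 + (78 - 1*55)) = 33887*(9092/19011 + (78 - 55)) = 33887*(9092/19011 + 23) = 33887*(446345/19011) = 15125293015/19011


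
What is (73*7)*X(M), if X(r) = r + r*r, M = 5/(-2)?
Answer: 7665/4 ≈ 1916.3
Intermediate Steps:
M = -5/2 (M = 5*(-½) = -5/2 ≈ -2.5000)
X(r) = r + r²
(73*7)*X(M) = (73*7)*(-5*(1 - 5/2)/2) = 511*(-5/2*(-3/2)) = 511*(15/4) = 7665/4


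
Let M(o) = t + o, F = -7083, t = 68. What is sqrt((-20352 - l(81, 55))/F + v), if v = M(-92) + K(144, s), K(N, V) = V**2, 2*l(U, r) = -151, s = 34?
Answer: sqrt(25304355910)/4722 ≈ 33.688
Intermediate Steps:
l(U, r) = -151/2 (l(U, r) = (1/2)*(-151) = -151/2)
M(o) = 68 + o
v = 1132 (v = (68 - 92) + 34**2 = -24 + 1156 = 1132)
sqrt((-20352 - l(81, 55))/F + v) = sqrt((-20352 - 1*(-151/2))/(-7083) + 1132) = sqrt((-20352 + 151/2)*(-1/7083) + 1132) = sqrt(-40553/2*(-1/7083) + 1132) = sqrt(40553/14166 + 1132) = sqrt(16076465/14166) = sqrt(25304355910)/4722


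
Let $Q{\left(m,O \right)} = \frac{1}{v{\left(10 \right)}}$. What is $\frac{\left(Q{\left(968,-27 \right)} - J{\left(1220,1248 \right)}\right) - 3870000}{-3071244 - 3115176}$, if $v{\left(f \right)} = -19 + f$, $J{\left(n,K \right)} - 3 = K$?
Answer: $\frac{1742063}{2783889} \approx 0.62577$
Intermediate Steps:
$J{\left(n,K \right)} = 3 + K$
$Q{\left(m,O \right)} = - \frac{1}{9}$ ($Q{\left(m,O \right)} = \frac{1}{-19 + 10} = \frac{1}{-9} = - \frac{1}{9}$)
$\frac{\left(Q{\left(968,-27 \right)} - J{\left(1220,1248 \right)}\right) - 3870000}{-3071244 - 3115176} = \frac{\left(- \frac{1}{9} - \left(3 + 1248\right)\right) - 3870000}{-3071244 - 3115176} = \frac{\left(- \frac{1}{9} - 1251\right) - 3870000}{-6186420} = \left(\left(- \frac{1}{9} - 1251\right) - 3870000\right) \left(- \frac{1}{6186420}\right) = \left(- \frac{11260}{9} - 3870000\right) \left(- \frac{1}{6186420}\right) = \left(- \frac{34841260}{9}\right) \left(- \frac{1}{6186420}\right) = \frac{1742063}{2783889}$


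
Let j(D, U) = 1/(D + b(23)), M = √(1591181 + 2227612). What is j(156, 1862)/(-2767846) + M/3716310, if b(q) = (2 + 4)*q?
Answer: -1/813746724 + √3818793/3716310 ≈ 0.00052584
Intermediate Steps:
M = √3818793 ≈ 1954.2
b(q) = 6*q
j(D, U) = 1/(138 + D) (j(D, U) = 1/(D + 6*23) = 1/(D + 138) = 1/(138 + D))
j(156, 1862)/(-2767846) + M/3716310 = 1/((138 + 156)*(-2767846)) + √3818793/3716310 = -1/2767846/294 + √3818793*(1/3716310) = (1/294)*(-1/2767846) + √3818793/3716310 = -1/813746724 + √3818793/3716310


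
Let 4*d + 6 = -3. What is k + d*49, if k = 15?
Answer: -381/4 ≈ -95.250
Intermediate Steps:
d = -9/4 (d = -3/2 + (¼)*(-3) = -3/2 - ¾ = -9/4 ≈ -2.2500)
k + d*49 = 15 - 9/4*49 = 15 - 441/4 = -381/4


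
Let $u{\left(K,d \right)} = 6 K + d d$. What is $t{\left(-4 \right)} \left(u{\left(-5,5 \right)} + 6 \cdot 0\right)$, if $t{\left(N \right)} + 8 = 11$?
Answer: $-15$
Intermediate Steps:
$t{\left(N \right)} = 3$ ($t{\left(N \right)} = -8 + 11 = 3$)
$u{\left(K,d \right)} = d^{2} + 6 K$ ($u{\left(K,d \right)} = 6 K + d^{2} = d^{2} + 6 K$)
$t{\left(-4 \right)} \left(u{\left(-5,5 \right)} + 6 \cdot 0\right) = 3 \left(\left(5^{2} + 6 \left(-5\right)\right) + 6 \cdot 0\right) = 3 \left(\left(25 - 30\right) + 0\right) = 3 \left(-5 + 0\right) = 3 \left(-5\right) = -15$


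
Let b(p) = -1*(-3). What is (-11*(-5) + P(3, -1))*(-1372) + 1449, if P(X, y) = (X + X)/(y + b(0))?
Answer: -78127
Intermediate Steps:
b(p) = 3
P(X, y) = 2*X/(3 + y) (P(X, y) = (X + X)/(y + 3) = (2*X)/(3 + y) = 2*X/(3 + y))
(-11*(-5) + P(3, -1))*(-1372) + 1449 = (-11*(-5) + 2*3/(3 - 1))*(-1372) + 1449 = (55 + 2*3/2)*(-1372) + 1449 = (55 + 2*3*(1/2))*(-1372) + 1449 = (55 + 3)*(-1372) + 1449 = 58*(-1372) + 1449 = -79576 + 1449 = -78127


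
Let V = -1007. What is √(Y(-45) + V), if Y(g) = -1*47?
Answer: I*√1054 ≈ 32.465*I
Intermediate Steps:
Y(g) = -47
√(Y(-45) + V) = √(-47 - 1007) = √(-1054) = I*√1054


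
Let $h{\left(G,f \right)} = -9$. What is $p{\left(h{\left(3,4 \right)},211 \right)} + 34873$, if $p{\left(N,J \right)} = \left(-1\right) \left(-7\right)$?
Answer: $34880$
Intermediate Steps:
$p{\left(N,J \right)} = 7$
$p{\left(h{\left(3,4 \right)},211 \right)} + 34873 = 7 + 34873 = 34880$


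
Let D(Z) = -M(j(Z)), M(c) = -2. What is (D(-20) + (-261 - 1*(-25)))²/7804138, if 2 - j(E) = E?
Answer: 27378/3902069 ≈ 0.0070163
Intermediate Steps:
j(E) = 2 - E
D(Z) = 2 (D(Z) = -1*(-2) = 2)
(D(-20) + (-261 - 1*(-25)))²/7804138 = (2 + (-261 - 1*(-25)))²/7804138 = (2 + (-261 + 25))²*(1/7804138) = (2 - 236)²*(1/7804138) = (-234)²*(1/7804138) = 54756*(1/7804138) = 27378/3902069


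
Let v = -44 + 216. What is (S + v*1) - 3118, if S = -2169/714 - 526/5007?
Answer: -3514393285/1191666 ≈ -2949.1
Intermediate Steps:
v = 172
S = -3745249/1191666 (S = -2169*1/714 - 526*1/5007 = -723/238 - 526/5007 = -3745249/1191666 ≈ -3.1429)
(S + v*1) - 3118 = (-3745249/1191666 + 172*1) - 3118 = (-3745249/1191666 + 172) - 3118 = 201221303/1191666 - 3118 = -3514393285/1191666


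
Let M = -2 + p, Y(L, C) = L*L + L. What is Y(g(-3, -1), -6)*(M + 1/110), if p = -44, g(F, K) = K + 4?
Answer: -30354/55 ≈ -551.89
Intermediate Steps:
g(F, K) = 4 + K
Y(L, C) = L + L**2 (Y(L, C) = L**2 + L = L + L**2)
M = -46 (M = -2 - 44 = -46)
Y(g(-3, -1), -6)*(M + 1/110) = ((4 - 1)*(1 + (4 - 1)))*(-46 + 1/110) = (3*(1 + 3))*(-46 + 1/110) = (3*4)*(-5059/110) = 12*(-5059/110) = -30354/55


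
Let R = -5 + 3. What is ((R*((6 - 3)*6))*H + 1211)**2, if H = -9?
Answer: 2356225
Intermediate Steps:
R = -2
((R*((6 - 3)*6))*H + 1211)**2 = (-2*(6 - 3)*6*(-9) + 1211)**2 = (-6*6*(-9) + 1211)**2 = (-2*18*(-9) + 1211)**2 = (-36*(-9) + 1211)**2 = (324 + 1211)**2 = 1535**2 = 2356225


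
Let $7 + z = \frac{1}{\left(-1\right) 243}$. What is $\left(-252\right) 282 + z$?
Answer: $- \frac{17270254}{243} \approx -71071.0$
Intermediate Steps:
$z = - \frac{1702}{243}$ ($z = -7 + \frac{1}{\left(-1\right) 243} = -7 + \frac{1}{-243} = -7 - \frac{1}{243} = - \frac{1702}{243} \approx -7.0041$)
$\left(-252\right) 282 + z = \left(-252\right) 282 - \frac{1702}{243} = -71064 - \frac{1702}{243} = - \frac{17270254}{243}$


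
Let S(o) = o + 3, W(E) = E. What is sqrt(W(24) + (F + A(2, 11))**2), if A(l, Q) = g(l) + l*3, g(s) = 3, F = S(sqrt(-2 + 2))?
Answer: 2*sqrt(42) ≈ 12.961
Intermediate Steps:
S(o) = 3 + o
F = 3 (F = 3 + sqrt(-2 + 2) = 3 + sqrt(0) = 3 + 0 = 3)
A(l, Q) = 3 + 3*l (A(l, Q) = 3 + l*3 = 3 + 3*l)
sqrt(W(24) + (F + A(2, 11))**2) = sqrt(24 + (3 + (3 + 3*2))**2) = sqrt(24 + (3 + (3 + 6))**2) = sqrt(24 + (3 + 9)**2) = sqrt(24 + 12**2) = sqrt(24 + 144) = sqrt(168) = 2*sqrt(42)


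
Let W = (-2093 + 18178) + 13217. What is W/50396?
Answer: 14651/25198 ≈ 0.58144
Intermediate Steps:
W = 29302 (W = 16085 + 13217 = 29302)
W/50396 = 29302/50396 = 29302*(1/50396) = 14651/25198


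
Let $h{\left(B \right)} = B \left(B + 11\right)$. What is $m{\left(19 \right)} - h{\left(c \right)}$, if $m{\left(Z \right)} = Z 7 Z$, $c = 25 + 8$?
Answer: $1075$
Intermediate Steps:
$c = 33$
$h{\left(B \right)} = B \left(11 + B\right)$
$m{\left(Z \right)} = 7 Z^{2}$ ($m{\left(Z \right)} = 7 Z Z = 7 Z^{2}$)
$m{\left(19 \right)} - h{\left(c \right)} = 7 \cdot 19^{2} - 33 \left(11 + 33\right) = 7 \cdot 361 - 33 \cdot 44 = 2527 - 1452 = 1075$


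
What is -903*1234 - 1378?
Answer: -1115680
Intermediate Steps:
-903*1234 - 1378 = -1114302 - 1378 = -1115680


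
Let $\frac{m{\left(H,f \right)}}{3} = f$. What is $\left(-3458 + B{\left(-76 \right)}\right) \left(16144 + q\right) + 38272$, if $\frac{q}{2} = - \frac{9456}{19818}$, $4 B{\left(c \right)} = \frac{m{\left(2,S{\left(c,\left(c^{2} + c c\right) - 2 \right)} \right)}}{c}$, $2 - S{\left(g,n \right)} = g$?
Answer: $- \frac{3501640153076}{62757} \approx -5.5797 \cdot 10^{7}$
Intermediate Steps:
$S{\left(g,n \right)} = 2 - g$
$m{\left(H,f \right)} = 3 f$
$B{\left(c \right)} = \frac{6 - 3 c}{4 c}$ ($B{\left(c \right)} = \frac{3 \left(2 - c\right) \frac{1}{c}}{4} = \frac{\left(6 - 3 c\right) \frac{1}{c}}{4} = \frac{\frac{1}{c} \left(6 - 3 c\right)}{4} = \frac{6 - 3 c}{4 c}$)
$q = - \frac{3152}{3303}$ ($q = 2 \left(- \frac{9456}{19818}\right) = 2 \left(\left(-9456\right) \frac{1}{19818}\right) = 2 \left(- \frac{1576}{3303}\right) = - \frac{3152}{3303} \approx -0.95428$)
$\left(-3458 + B{\left(-76 \right)}\right) \left(16144 + q\right) + 38272 = \left(-3458 + \frac{3 \left(2 - -76\right)}{4 \left(-76\right)}\right) \left(16144 - \frac{3152}{3303}\right) + 38272 = \left(-3458 + \frac{3}{4} \left(- \frac{1}{76}\right) \left(2 + 76\right)\right) \frac{53320480}{3303} + 38272 = \left(-3458 + \frac{3}{4} \left(- \frac{1}{76}\right) 78\right) \frac{53320480}{3303} + 38272 = \left(-3458 - \frac{117}{152}\right) \frac{53320480}{3303} + 38272 = \left(- \frac{525733}{152}\right) \frac{53320480}{3303} + 38272 = - \frac{3504041988980}{62757} + 38272 = - \frac{3501640153076}{62757}$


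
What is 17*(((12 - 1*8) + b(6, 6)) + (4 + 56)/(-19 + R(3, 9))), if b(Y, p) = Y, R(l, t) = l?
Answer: 425/4 ≈ 106.25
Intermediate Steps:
17*(((12 - 1*8) + b(6, 6)) + (4 + 56)/(-19 + R(3, 9))) = 17*(((12 - 1*8) + 6) + (4 + 56)/(-19 + 3)) = 17*(((12 - 8) + 6) + 60/(-16)) = 17*((4 + 6) + 60*(-1/16)) = 17*(10 - 15/4) = 17*(25/4) = 425/4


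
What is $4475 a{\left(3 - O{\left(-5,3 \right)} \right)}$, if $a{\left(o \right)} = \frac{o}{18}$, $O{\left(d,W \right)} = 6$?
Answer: $- \frac{4475}{6} \approx -745.83$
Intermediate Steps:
$a{\left(o \right)} = \frac{o}{18}$ ($a{\left(o \right)} = o \frac{1}{18} = \frac{o}{18}$)
$4475 a{\left(3 - O{\left(-5,3 \right)} \right)} = 4475 \frac{3 - 6}{18} = 4475 \cdot \frac{1}{18} \left(-3\right) = 4475 \left(- \frac{1}{6}\right) = - \frac{4475}{6}$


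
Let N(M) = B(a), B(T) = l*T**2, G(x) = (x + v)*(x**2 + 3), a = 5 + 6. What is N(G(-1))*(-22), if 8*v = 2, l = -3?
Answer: 7986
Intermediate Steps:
v = 1/4 (v = (1/8)*2 = 1/4 ≈ 0.25000)
a = 11
G(x) = (3 + x**2)*(1/4 + x) (G(x) = (x + 1/4)*(x**2 + 3) = (1/4 + x)*(3 + x**2) = (3 + x**2)*(1/4 + x))
B(T) = -3*T**2
N(M) = -363 (N(M) = -3*11**2 = -3*121 = -363)
N(G(-1))*(-22) = -363*(-22) = 7986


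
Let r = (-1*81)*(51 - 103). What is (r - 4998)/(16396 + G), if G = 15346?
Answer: -393/15871 ≈ -0.024762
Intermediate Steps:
r = 4212 (r = -81*(-52) = 4212)
(r - 4998)/(16396 + G) = (4212 - 4998)/(16396 + 15346) = -786/31742 = -786*1/31742 = -393/15871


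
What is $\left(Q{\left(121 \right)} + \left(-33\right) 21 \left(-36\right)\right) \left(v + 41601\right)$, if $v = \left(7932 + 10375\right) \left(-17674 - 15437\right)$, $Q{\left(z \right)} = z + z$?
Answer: $-15268199980440$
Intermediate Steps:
$Q{\left(z \right)} = 2 z$
$v = -606163077$ ($v = 18307 \left(-33111\right) = -606163077$)
$\left(Q{\left(121 \right)} + \left(-33\right) 21 \left(-36\right)\right) \left(v + 41601\right) = \left(2 \cdot 121 + \left(-33\right) 21 \left(-36\right)\right) \left(-606163077 + 41601\right) = \left(242 - -24948\right) \left(-606121476\right) = \left(242 + 24948\right) \left(-606121476\right) = 25190 \left(-606121476\right) = -15268199980440$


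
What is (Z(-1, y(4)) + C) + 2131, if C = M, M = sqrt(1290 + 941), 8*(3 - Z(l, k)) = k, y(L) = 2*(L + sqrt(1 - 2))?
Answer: 2133 + sqrt(2231) - I/4 ≈ 2180.2 - 0.25*I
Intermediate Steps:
y(L) = 2*I + 2*L (y(L) = 2*(L + sqrt(-1)) = 2*(L + I) = 2*(I + L) = 2*I + 2*L)
Z(l, k) = 3 - k/8
M = sqrt(2231) ≈ 47.233
C = sqrt(2231) ≈ 47.233
(Z(-1, y(4)) + C) + 2131 = ((3 - (2*I + 2*4)/8) + sqrt(2231)) + 2131 = ((3 - (2*I + 8)/8) + sqrt(2231)) + 2131 = ((3 - (8 + 2*I)/8) + sqrt(2231)) + 2131 = ((3 + (-1 - I/4)) + sqrt(2231)) + 2131 = ((2 - I/4) + sqrt(2231)) + 2131 = (2 + sqrt(2231) - I/4) + 2131 = 2133 + sqrt(2231) - I/4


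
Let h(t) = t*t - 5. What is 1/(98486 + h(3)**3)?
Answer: 1/98550 ≈ 1.0147e-5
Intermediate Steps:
h(t) = -5 + t**2 (h(t) = t**2 - 5 = -5 + t**2)
1/(98486 + h(3)**3) = 1/(98486 + (-5 + 3**2)**3) = 1/(98486 + (-5 + 9)**3) = 1/(98486 + 4**3) = 1/(98486 + 64) = 1/98550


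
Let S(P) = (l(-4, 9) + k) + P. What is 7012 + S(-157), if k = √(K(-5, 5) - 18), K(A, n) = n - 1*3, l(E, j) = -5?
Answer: 6850 + 4*I ≈ 6850.0 + 4.0*I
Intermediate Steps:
K(A, n) = -3 + n (K(A, n) = n - 3 = -3 + n)
k = 4*I (k = √((-3 + 5) - 18) = √(2 - 18) = √(-16) = 4*I ≈ 4.0*I)
S(P) = -5 + P + 4*I (S(P) = (-5 + 4*I) + P = -5 + P + 4*I)
7012 + S(-157) = 7012 + (-5 - 157 + 4*I) = 7012 + (-162 + 4*I) = 6850 + 4*I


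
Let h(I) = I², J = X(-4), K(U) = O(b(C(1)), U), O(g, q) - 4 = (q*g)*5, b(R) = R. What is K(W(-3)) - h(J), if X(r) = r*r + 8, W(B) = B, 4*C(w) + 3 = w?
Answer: -1129/2 ≈ -564.50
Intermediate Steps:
C(w) = -¾ + w/4
O(g, q) = 4 + 5*g*q (O(g, q) = 4 + (q*g)*5 = 4 + (g*q)*5 = 4 + 5*g*q)
K(U) = 4 - 5*U/2 (K(U) = 4 + 5*(-¾ + (¼)*1)*U = 4 + 5*(-¾ + ¼)*U = 4 + 5*(-½)*U = 4 - 5*U/2)
X(r) = 8 + r² (X(r) = r² + 8 = 8 + r²)
J = 24 (J = 8 + (-4)² = 8 + 16 = 24)
K(W(-3)) - h(J) = (4 - 5/2*(-3)) - 1*24² = (4 + 15/2) - 1*576 = 23/2 - 576 = -1129/2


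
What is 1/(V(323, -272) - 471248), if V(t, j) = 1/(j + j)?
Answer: -544/256358913 ≈ -2.1220e-6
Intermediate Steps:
V(t, j) = 1/(2*j)
1/(V(323, -272) - 471248) = 1/((½)/(-272) - 471248) = 1/((½)*(-1/272) - 471248) = 1/(-1/544 - 471248) = 1/(-256358913/544) = -544/256358913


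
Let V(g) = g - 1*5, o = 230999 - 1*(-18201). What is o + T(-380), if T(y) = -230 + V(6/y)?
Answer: 47303347/190 ≈ 2.4897e+5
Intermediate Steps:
o = 249200 (o = 230999 + 18201 = 249200)
V(g) = -5 + g (V(g) = g - 5 = -5 + g)
T(y) = -235 + 6/y (T(y) = -230 + (-5 + 6/y) = -235 + 6/y)
o + T(-380) = 249200 + (-235 + 6/(-380)) = 249200 + (-235 + 6*(-1/380)) = 249200 + (-235 - 3/190) = 249200 - 44653/190 = 47303347/190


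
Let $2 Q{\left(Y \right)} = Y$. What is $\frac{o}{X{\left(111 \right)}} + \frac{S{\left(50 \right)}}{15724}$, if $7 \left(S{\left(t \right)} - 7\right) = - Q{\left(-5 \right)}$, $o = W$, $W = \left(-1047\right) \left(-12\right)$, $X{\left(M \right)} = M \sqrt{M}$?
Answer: $\frac{103}{220136} + \frac{1396 \sqrt{111}}{1369} \approx 10.744$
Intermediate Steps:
$X{\left(M \right)} = M^{\frac{3}{2}}$
$W = 12564$
$o = 12564$
$Q{\left(Y \right)} = \frac{Y}{2}$
$S{\left(t \right)} = \frac{103}{14}$ ($S{\left(t \right)} = 7 + \frac{\left(-1\right) \frac{1}{2} \left(-5\right)}{7} = 7 + \frac{\left(-1\right) \left(- \frac{5}{2}\right)}{7} = 7 + \frac{1}{7} \cdot \frac{5}{2} = 7 + \frac{5}{14} = \frac{103}{14}$)
$\frac{o}{X{\left(111 \right)}} + \frac{S{\left(50 \right)}}{15724} = \frac{12564}{111^{\frac{3}{2}}} + \frac{103}{14 \cdot 15724} = \frac{12564}{111 \sqrt{111}} + \frac{103}{14} \cdot \frac{1}{15724} = 12564 \frac{\sqrt{111}}{12321} + \frac{103}{220136} = \frac{1396 \sqrt{111}}{1369} + \frac{103}{220136} = \frac{103}{220136} + \frac{1396 \sqrt{111}}{1369}$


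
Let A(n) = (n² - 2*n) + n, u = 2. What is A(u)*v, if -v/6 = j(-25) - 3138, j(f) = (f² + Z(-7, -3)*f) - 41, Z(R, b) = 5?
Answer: 32148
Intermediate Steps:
j(f) = -41 + f² + 5*f (j(f) = (f² + 5*f) - 41 = -41 + f² + 5*f)
v = 16074 (v = -6*((-41 + (-25)² + 5*(-25)) - 3138) = -6*((-41 + 625 - 125) - 3138) = -6*(459 - 3138) = -6*(-2679) = 16074)
A(n) = n² - n
A(u)*v = (2*(-1 + 2))*16074 = (2*1)*16074 = 2*16074 = 32148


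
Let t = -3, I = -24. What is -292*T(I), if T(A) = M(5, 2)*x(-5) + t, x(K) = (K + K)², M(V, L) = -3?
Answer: 88476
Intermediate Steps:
x(K) = 4*K² (x(K) = (2*K)² = 4*K²)
T(A) = -303 (T(A) = -12*(-5)² - 3 = -12*25 - 3 = -3*100 - 3 = -300 - 3 = -303)
-292*T(I) = -292*(-303) = 88476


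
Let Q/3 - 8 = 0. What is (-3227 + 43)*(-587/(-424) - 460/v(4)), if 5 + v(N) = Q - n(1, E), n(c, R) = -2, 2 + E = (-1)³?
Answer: 72719774/1113 ≈ 65337.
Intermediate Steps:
E = -3 (E = -2 + (-1)³ = -2 - 1 = -3)
Q = 24 (Q = 24 + 3*0 = 24 + 0 = 24)
v(N) = 21 (v(N) = -5 + (24 - 1*(-2)) = -5 + (24 + 2) = -5 + 26 = 21)
(-3227 + 43)*(-587/(-424) - 460/v(4)) = (-3227 + 43)*(-587/(-424) - 460/21) = -3184*(-587*(-1/424) - 460*1/21) = -3184*(587/424 - 460/21) = -3184*(-182713/8904) = 72719774/1113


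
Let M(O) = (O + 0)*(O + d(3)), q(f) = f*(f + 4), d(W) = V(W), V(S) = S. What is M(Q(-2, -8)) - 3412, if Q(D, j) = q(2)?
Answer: -3232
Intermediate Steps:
d(W) = W
q(f) = f*(4 + f)
Q(D, j) = 12 (Q(D, j) = 2*(4 + 2) = 2*6 = 12)
M(O) = O*(3 + O) (M(O) = (O + 0)*(O + 3) = O*(3 + O))
M(Q(-2, -8)) - 3412 = 12*(3 + 12) - 3412 = 12*15 - 3412 = 180 - 3412 = -3232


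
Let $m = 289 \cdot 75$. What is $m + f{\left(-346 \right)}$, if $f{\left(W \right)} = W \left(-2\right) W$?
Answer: $-217757$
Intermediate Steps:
$m = 21675$
$f{\left(W \right)} = - 2 W^{2}$ ($f{\left(W \right)} = - 2 W W = - 2 W^{2}$)
$m + f{\left(-346 \right)} = 21675 - 2 \left(-346\right)^{2} = 21675 - 239432 = -217757$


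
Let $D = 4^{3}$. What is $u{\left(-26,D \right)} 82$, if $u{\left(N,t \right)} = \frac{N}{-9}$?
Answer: $\frac{2132}{9} \approx 236.89$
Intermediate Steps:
$D = 64$
$u{\left(N,t \right)} = - \frac{N}{9}$ ($u{\left(N,t \right)} = N \left(- \frac{1}{9}\right) = - \frac{N}{9}$)
$u{\left(-26,D \right)} 82 = \left(- \frac{1}{9}\right) \left(-26\right) 82 = \frac{26}{9} \cdot 82 = \frac{2132}{9}$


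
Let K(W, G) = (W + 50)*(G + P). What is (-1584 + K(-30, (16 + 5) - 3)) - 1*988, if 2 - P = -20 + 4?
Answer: -1852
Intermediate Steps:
P = 18 (P = 2 - (-20 + 4) = 2 - 1*(-16) = 2 + 16 = 18)
K(W, G) = (18 + G)*(50 + W) (K(W, G) = (W + 50)*(G + 18) = (50 + W)*(18 + G) = (18 + G)*(50 + W))
(-1584 + K(-30, (16 + 5) - 3)) - 1*988 = (-1584 + (900 + 18*(-30) + 50*((16 + 5) - 3) + ((16 + 5) - 3)*(-30))) - 1*988 = (-1584 + (900 - 540 + 50*(21 - 3) + (21 - 3)*(-30))) - 988 = (-1584 + (900 - 540 + 50*18 + 18*(-30))) - 988 = (-1584 + (900 - 540 + 900 - 540)) - 988 = (-1584 + 720) - 988 = -864 - 988 = -1852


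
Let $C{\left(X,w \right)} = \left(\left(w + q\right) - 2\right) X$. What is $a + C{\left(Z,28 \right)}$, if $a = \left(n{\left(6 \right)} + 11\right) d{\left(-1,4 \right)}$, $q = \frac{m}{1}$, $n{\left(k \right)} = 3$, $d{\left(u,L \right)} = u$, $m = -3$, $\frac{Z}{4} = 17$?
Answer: $1550$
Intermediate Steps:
$Z = 68$ ($Z = 4 \cdot 17 = 68$)
$q = -3$ ($q = - \frac{3}{1} = \left(-3\right) 1 = -3$)
$C{\left(X,w \right)} = X \left(-5 + w\right)$ ($C{\left(X,w \right)} = \left(\left(w - 3\right) - 2\right) X = \left(\left(-3 + w\right) - 2\right) X = \left(-5 + w\right) X = X \left(-5 + w\right)$)
$a = -14$ ($a = \left(3 + 11\right) \left(-1\right) = 14 \left(-1\right) = -14$)
$a + C{\left(Z,28 \right)} = -14 + 68 \left(-5 + 28\right) = -14 + 68 \cdot 23 = -14 + 1564 = 1550$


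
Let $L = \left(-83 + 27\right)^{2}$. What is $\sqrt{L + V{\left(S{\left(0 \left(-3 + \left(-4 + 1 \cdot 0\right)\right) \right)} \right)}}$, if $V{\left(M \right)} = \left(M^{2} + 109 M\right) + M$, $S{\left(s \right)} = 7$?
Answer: $\sqrt{3955} \approx 62.889$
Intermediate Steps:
$V{\left(M \right)} = M^{2} + 110 M$
$L = 3136$ ($L = \left(-56\right)^{2} = 3136$)
$\sqrt{L + V{\left(S{\left(0 \left(-3 + \left(-4 + 1 \cdot 0\right)\right) \right)} \right)}} = \sqrt{3136 + 7 \left(110 + 7\right)} = \sqrt{3136 + 7 \cdot 117} = \sqrt{3136 + 819} = \sqrt{3955}$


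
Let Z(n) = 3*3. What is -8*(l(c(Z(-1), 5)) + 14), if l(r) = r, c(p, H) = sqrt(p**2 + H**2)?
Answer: -112 - 8*sqrt(106) ≈ -194.36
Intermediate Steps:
Z(n) = 9
c(p, H) = sqrt(H**2 + p**2)
-8*(l(c(Z(-1), 5)) + 14) = -8*(sqrt(5**2 + 9**2) + 14) = -8*(sqrt(25 + 81) + 14) = -8*(sqrt(106) + 14) = -8*(14 + sqrt(106)) = -112 - 8*sqrt(106)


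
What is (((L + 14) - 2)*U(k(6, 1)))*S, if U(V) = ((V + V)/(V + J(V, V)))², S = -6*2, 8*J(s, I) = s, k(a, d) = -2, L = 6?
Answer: -2048/3 ≈ -682.67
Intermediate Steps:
J(s, I) = s/8
S = -12
U(V) = 256/81 (U(V) = ((V + V)/(V + V/8))² = ((2*V)/((9*V/8)))² = ((2*V)*(8/(9*V)))² = (16/9)² = 256/81)
(((L + 14) - 2)*U(k(6, 1)))*S = (((6 + 14) - 2)*(256/81))*(-12) = ((20 - 2)*(256/81))*(-12) = (18*(256/81))*(-12) = (512/9)*(-12) = -2048/3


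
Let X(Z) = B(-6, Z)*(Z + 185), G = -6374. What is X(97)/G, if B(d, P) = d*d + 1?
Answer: -5217/3187 ≈ -1.6370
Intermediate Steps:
B(d, P) = 1 + d² (B(d, P) = d² + 1 = 1 + d²)
X(Z) = 6845 + 37*Z (X(Z) = (1 + (-6)²)*(Z + 185) = (1 + 36)*(185 + Z) = 37*(185 + Z) = 6845 + 37*Z)
X(97)/G = (6845 + 37*97)/(-6374) = (6845 + 3589)*(-1/6374) = 10434*(-1/6374) = -5217/3187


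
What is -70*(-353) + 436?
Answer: 25146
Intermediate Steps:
-70*(-353) + 436 = 24710 + 436 = 25146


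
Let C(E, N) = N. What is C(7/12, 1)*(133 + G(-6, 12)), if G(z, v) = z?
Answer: 127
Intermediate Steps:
C(7/12, 1)*(133 + G(-6, 12)) = 1*(133 - 6) = 1*127 = 127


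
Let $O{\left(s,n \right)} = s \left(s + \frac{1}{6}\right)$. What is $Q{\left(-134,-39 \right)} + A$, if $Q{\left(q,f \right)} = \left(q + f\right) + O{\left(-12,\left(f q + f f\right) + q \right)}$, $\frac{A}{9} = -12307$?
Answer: $-110794$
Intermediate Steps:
$A = -110763$ ($A = 9 \left(-12307\right) = -110763$)
$O{\left(s,n \right)} = s \left(\frac{1}{6} + s\right)$ ($O{\left(s,n \right)} = s \left(s + \frac{1}{6}\right) = s \left(\frac{1}{6} + s\right)$)
$Q{\left(q,f \right)} = 142 + f + q$ ($Q{\left(q,f \right)} = \left(q + f\right) - 12 \left(\frac{1}{6} - 12\right) = \left(f + q\right) - -142 = \left(f + q\right) + 142 = 142 + f + q$)
$Q{\left(-134,-39 \right)} + A = \left(142 - 39 - 134\right) - 110763 = -31 - 110763 = -110794$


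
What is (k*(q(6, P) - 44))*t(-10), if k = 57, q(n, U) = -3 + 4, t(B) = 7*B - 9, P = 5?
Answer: 193629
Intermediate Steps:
t(B) = -9 + 7*B
q(n, U) = 1
(k*(q(6, P) - 44))*t(-10) = (57*(1 - 44))*(-9 + 7*(-10)) = (57*(-43))*(-9 - 70) = -2451*(-79) = 193629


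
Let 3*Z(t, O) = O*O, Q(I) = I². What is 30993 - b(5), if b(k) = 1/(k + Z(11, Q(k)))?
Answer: 19835517/640 ≈ 30993.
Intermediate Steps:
Z(t, O) = O²/3 (Z(t, O) = (O*O)/3 = O²/3)
b(k) = 1/(k + k⁴/3) (b(k) = 1/(k + (k²)²/3) = 1/(k + k⁴/3))
30993 - b(5) = 30993 - 3/(5*(3 + 5³)) = 30993 - 3/(5*(3 + 125)) = 30993 - 3/(5*128) = 30993 - 1*3/640 = 30993 - 3/640 = 19835517/640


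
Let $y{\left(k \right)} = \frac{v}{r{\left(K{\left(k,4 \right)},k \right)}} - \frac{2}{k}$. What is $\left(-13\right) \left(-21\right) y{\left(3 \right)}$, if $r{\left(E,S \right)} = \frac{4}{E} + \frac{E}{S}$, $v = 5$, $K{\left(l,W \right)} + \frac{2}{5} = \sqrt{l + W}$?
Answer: $- \frac{15510404}{75547} + \frac{16072875 \sqrt{7}}{75547} \approx 357.58$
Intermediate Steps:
$K{\left(l,W \right)} = - \frac{2}{5} + \sqrt{W + l}$ ($K{\left(l,W \right)} = - \frac{2}{5} + \sqrt{l + W} = - \frac{2}{5} + \sqrt{W + l}$)
$y{\left(k \right)} = - \frac{2}{k} + \frac{5}{\frac{4}{- \frac{2}{5} + \sqrt{4 + k}} + \frac{- \frac{2}{5} + \sqrt{4 + k}}{k}}$ ($y{\left(k \right)} = \frac{5}{\frac{4}{- \frac{2}{5} + \sqrt{4 + k}} + \frac{- \frac{2}{5} + \sqrt{4 + k}}{k}} - \frac{2}{k} = - \frac{2}{k} + \frac{5}{\frac{4}{- \frac{2}{5} + \sqrt{4 + k}} + \frac{- \frac{2}{5} + \sqrt{4 + k}}{k}}$)
$\left(-13\right) \left(-21\right) y{\left(3 \right)} = \left(-13\right) \left(-21\right) \frac{-208 - 750 - 50 \cdot 3^{2} + 40 \sqrt{4 + 3} + 125 \cdot 3^{2} \sqrt{4 + 3}}{3 \left(104 - 20 \sqrt{4 + 3} + 125 \cdot 3\right)} = 273 \frac{-208 - 750 - 450 + 40 \sqrt{7} + 125 \cdot 9 \sqrt{7}}{3 \left(104 - 20 \sqrt{7} + 375\right)} = 273 \frac{-208 - 750 - 450 + 40 \sqrt{7} + 1125 \sqrt{7}}{3 \left(479 - 20 \sqrt{7}\right)} = 273 \frac{-1408 + 1165 \sqrt{7}}{3 \left(479 - 20 \sqrt{7}\right)} = \frac{91 \left(-1408 + 1165 \sqrt{7}\right)}{479 - 20 \sqrt{7}}$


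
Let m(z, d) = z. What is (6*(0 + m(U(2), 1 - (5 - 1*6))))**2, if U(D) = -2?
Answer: 144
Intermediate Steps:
(6*(0 + m(U(2), 1 - (5 - 1*6))))**2 = (6*(0 - 2))**2 = (6*(-2))**2 = (-12)**2 = 144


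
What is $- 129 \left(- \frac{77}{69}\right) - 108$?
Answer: $\frac{827}{23} \approx 35.957$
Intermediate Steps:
$- 129 \left(- \frac{77}{69}\right) - 108 = - 129 \left(\left(-77\right) \frac{1}{69}\right) - 108 = \left(-129\right) \left(- \frac{77}{69}\right) - 108 = \frac{3311}{23} - 108 = \frac{827}{23}$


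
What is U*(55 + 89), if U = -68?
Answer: -9792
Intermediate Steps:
U*(55 + 89) = -68*(55 + 89) = -68*144 = -9792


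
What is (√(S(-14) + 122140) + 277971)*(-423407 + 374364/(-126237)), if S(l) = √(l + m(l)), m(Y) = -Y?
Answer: -4952517004227711/42079 - 35633335882*√30535/42079 ≈ -1.1784e+11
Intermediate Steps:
S(l) = 0 (S(l) = √(l - l) = √0 = 0)
(√(S(-14) + 122140) + 277971)*(-423407 + 374364/(-126237)) = (√(0 + 122140) + 277971)*(-423407 + 374364/(-126237)) = (√122140 + 277971)*(-423407 + 374364*(-1/126237)) = (2*√30535 + 277971)*(-423407 - 124788/42079) = (277971 + 2*√30535)*(-17816667941/42079) = -4952517004227711/42079 - 35633335882*√30535/42079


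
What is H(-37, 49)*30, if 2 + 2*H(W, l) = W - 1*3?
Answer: -630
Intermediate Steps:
H(W, l) = -5/2 + W/2 (H(W, l) = -1 + (W - 1*3)/2 = -1 + (W - 3)/2 = -1 + (-3 + W)/2 = -1 + (-3/2 + W/2) = -5/2 + W/2)
H(-37, 49)*30 = (-5/2 + (½)*(-37))*30 = (-5/2 - 37/2)*30 = -21*30 = -630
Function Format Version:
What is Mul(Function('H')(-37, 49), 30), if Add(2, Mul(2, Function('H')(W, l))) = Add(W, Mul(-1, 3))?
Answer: -630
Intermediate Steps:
Function('H')(W, l) = Add(Rational(-5, 2), Mul(Rational(1, 2), W)) (Function('H')(W, l) = Add(-1, Mul(Rational(1, 2), Add(W, Mul(-1, 3)))) = Add(-1, Mul(Rational(1, 2), Add(W, -3))) = Add(-1, Mul(Rational(1, 2), Add(-3, W))) = Add(-1, Add(Rational(-3, 2), Mul(Rational(1, 2), W))) = Add(Rational(-5, 2), Mul(Rational(1, 2), W)))
Mul(Function('H')(-37, 49), 30) = Mul(Add(Rational(-5, 2), Mul(Rational(1, 2), -37)), 30) = Mul(Add(Rational(-5, 2), Rational(-37, 2)), 30) = Mul(-21, 30) = -630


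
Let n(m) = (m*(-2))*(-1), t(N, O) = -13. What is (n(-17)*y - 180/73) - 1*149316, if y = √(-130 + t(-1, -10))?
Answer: -10900248/73 - 34*I*√143 ≈ -1.4932e+5 - 406.58*I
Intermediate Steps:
y = I*√143 (y = √(-130 - 13) = √(-143) = I*√143 ≈ 11.958*I)
n(m) = 2*m (n(m) = -2*m*(-1) = 2*m)
(n(-17)*y - 180/73) - 1*149316 = ((2*(-17))*(I*√143) - 180/73) - 1*149316 = (-34*I*√143 - 180*1/73) - 149316 = (-34*I*√143 - 180/73) - 149316 = (-180/73 - 34*I*√143) - 149316 = -10900248/73 - 34*I*√143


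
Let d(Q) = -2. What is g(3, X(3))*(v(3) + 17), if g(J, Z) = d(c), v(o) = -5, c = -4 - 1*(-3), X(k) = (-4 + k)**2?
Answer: -24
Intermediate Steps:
c = -1 (c = -4 + 3 = -1)
g(J, Z) = -2
g(3, X(3))*(v(3) + 17) = -2*(-5 + 17) = -2*12 = -24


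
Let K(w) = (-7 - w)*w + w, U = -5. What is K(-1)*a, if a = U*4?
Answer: -100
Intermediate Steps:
K(w) = w + w*(-7 - w) (K(w) = w*(-7 - w) + w = w + w*(-7 - w))
a = -20 (a = -5*4 = -20)
K(-1)*a = -1*(-1)*(6 - 1)*(-20) = -1*(-1)*5*(-20) = 5*(-20) = -100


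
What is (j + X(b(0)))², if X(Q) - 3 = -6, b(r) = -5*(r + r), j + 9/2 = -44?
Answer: 10609/4 ≈ 2652.3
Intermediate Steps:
j = -97/2 (j = -9/2 - 44 = -97/2 ≈ -48.500)
b(r) = -10*r
X(Q) = -3 (X(Q) = 3 - 6 = -3)
(j + X(b(0)))² = (-97/2 - 3)² = (-103/2)² = 10609/4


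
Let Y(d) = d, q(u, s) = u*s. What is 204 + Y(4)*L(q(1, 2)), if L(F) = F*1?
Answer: 212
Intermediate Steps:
q(u, s) = s*u
L(F) = F
204 + Y(4)*L(q(1, 2)) = 204 + 4*(2*1) = 204 + 4*2 = 204 + 8 = 212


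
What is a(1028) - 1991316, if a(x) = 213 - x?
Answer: -1992131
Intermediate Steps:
a(1028) - 1991316 = (213 - 1*1028) - 1991316 = (213 - 1028) - 1991316 = -815 - 1991316 = -1992131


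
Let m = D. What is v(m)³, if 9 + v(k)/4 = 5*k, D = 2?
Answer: 64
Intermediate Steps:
m = 2
v(k) = -36 + 20*k (v(k) = -36 + 4*(5*k) = -36 + 20*k)
v(m)³ = (-36 + 20*2)³ = (-36 + 40)³ = 4³ = 64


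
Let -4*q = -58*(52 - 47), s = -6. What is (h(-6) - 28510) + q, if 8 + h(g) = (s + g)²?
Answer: -56603/2 ≈ -28302.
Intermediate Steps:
h(g) = -8 + (-6 + g)²
q = 145/2 (q = -(-29)*(52 - 47)/2 = -(-29)*5/2 = -¼*(-290) = 145/2 ≈ 72.500)
(h(-6) - 28510) + q = ((-8 + (-6 - 6)²) - 28510) + 145/2 = ((-8 + (-12)²) - 28510) + 145/2 = ((-8 + 144) - 28510) + 145/2 = (136 - 28510) + 145/2 = -28374 + 145/2 = -56603/2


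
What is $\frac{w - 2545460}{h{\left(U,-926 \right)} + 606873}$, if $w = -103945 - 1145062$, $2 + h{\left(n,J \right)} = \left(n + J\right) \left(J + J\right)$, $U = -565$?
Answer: $- \frac{3794467}{3368203} \approx -1.1266$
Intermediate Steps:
$h{\left(n,J \right)} = -2 + 2 J \left(J + n\right)$ ($h{\left(n,J \right)} = -2 + \left(n + J\right) \left(J + J\right) = -2 + \left(J + n\right) 2 J = -2 + 2 J \left(J + n\right)$)
$w = -1249007$ ($w = -103945 - 1145062 = -1249007$)
$\frac{w - 2545460}{h{\left(U,-926 \right)} + 606873} = \frac{-1249007 - 2545460}{\left(-2 + 2 \left(-926\right)^{2} + 2 \left(-926\right) \left(-565\right)\right) + 606873} = - \frac{3794467}{\left(-2 + 2 \cdot 857476 + 1046380\right) + 606873} = - \frac{3794467}{\left(-2 + 1714952 + 1046380\right) + 606873} = - \frac{3794467}{2761330 + 606873} = - \frac{3794467}{3368203}$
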